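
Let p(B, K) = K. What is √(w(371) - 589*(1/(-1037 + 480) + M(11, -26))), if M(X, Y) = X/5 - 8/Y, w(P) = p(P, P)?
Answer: I*√1448401263595/36205 ≈ 33.241*I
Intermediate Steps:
w(P) = P
M(X, Y) = -8/Y + X/5 (M(X, Y) = X*(⅕) - 8/Y = X/5 - 8/Y = -8/Y + X/5)
√(w(371) - 589*(1/(-1037 + 480) + M(11, -26))) = √(371 - 589*(1/(-1037 + 480) + (-8/(-26) + (⅕)*11))) = √(371 - 589*(1/(-557) + (-8*(-1/26) + 11/5))) = √(371 - 589*(-1/557 + (4/13 + 11/5))) = √(371 - 589*(-1/557 + 163/65)) = √(371 - 589*90726/36205) = √(371 - 53437614/36205) = √(-40005559/36205) = I*√1448401263595/36205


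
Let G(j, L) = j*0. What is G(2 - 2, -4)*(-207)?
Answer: 0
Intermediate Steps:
G(j, L) = 0
G(2 - 2, -4)*(-207) = 0*(-207) = 0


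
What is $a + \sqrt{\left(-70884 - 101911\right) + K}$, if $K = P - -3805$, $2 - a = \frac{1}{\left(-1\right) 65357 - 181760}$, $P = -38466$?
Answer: $\frac{494235}{247117} + 4 i \sqrt{12966} \approx 2.0 + 455.47 i$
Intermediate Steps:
$a = \frac{494235}{247117}$ ($a = 2 - \frac{1}{\left(-1\right) 65357 - 181760} = 2 - \frac{1}{-65357 - 181760} = 2 - \frac{1}{-247117} = 2 - - \frac{1}{247117} = 2 + \frac{1}{247117} = \frac{494235}{247117} \approx 2.0$)
$K = -34661$ ($K = -38466 - -3805 = -38466 + 3805 = -34661$)
$a + \sqrt{\left(-70884 - 101911\right) + K} = \frac{494235}{247117} + \sqrt{\left(-70884 - 101911\right) - 34661} = \frac{494235}{247117} + \sqrt{-172795 - 34661} = \frac{494235}{247117} + \sqrt{-207456} = \frac{494235}{247117} + 4 i \sqrt{12966}$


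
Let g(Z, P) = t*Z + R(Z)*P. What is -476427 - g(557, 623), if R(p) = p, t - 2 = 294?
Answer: -988310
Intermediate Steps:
t = 296 (t = 2 + 294 = 296)
g(Z, P) = 296*Z + P*Z (g(Z, P) = 296*Z + Z*P = 296*Z + P*Z)
-476427 - g(557, 623) = -476427 - 557*(296 + 623) = -476427 - 557*919 = -476427 - 1*511883 = -476427 - 511883 = -988310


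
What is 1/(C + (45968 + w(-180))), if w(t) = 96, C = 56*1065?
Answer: 1/105704 ≈ 9.4604e-6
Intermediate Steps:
C = 59640
1/(C + (45968 + w(-180))) = 1/(59640 + (45968 + 96)) = 1/(59640 + 46064) = 1/105704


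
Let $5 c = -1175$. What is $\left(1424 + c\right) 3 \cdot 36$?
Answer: $128412$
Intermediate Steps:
$c = -235$ ($c = \frac{1}{5} \left(-1175\right) = -235$)
$\left(1424 + c\right) 3 \cdot 36 = \left(1424 - 235\right) 3 \cdot 36 = 1189 \cdot 108 = 128412$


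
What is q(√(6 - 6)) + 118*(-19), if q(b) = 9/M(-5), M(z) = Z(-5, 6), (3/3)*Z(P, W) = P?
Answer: -11219/5 ≈ -2243.8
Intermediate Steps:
Z(P, W) = P
M(z) = -5
q(b) = -9/5 (q(b) = 9/(-5) = 9*(-⅕) = -9/5)
q(√(6 - 6)) + 118*(-19) = -9/5 + 118*(-19) = -9/5 - 2242 = -11219/5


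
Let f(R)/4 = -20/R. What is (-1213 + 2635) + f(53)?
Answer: 75286/53 ≈ 1420.5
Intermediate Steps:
f(R) = -80/R (f(R) = 4*(-20/R) = -80/R)
(-1213 + 2635) + f(53) = (-1213 + 2635) - 80/53 = 1422 - 80*1/53 = 1422 - 80/53 = 75286/53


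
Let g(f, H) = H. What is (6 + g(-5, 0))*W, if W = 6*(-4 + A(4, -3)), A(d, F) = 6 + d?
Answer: 216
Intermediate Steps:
W = 36 (W = 6*(-4 + (6 + 4)) = 6*(-4 + 10) = 6*6 = 36)
(6 + g(-5, 0))*W = (6 + 0)*36 = 6*36 = 216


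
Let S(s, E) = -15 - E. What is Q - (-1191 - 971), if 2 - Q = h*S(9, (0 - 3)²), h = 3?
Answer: 2236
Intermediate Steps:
Q = 74 (Q = 2 - 3*(-15 - (0 - 3)²) = 2 - 3*(-15 - 1*(-3)²) = 2 - 3*(-15 - 1*9) = 2 - 3*(-15 - 9) = 2 - 3*(-24) = 2 - 1*(-72) = 2 + 72 = 74)
Q - (-1191 - 971) = 74 - (-1191 - 971) = 74 - 1*(-2162) = 74 + 2162 = 2236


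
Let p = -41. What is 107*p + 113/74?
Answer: -324525/74 ≈ -4385.5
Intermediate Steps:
107*p + 113/74 = 107*(-41) + 113/74 = -4387 + 113*(1/74) = -4387 + 113/74 = -324525/74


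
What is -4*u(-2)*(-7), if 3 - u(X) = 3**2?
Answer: -168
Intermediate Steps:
u(X) = -6 (u(X) = 3 - 1*3**2 = 3 - 1*9 = 3 - 9 = -6)
-4*u(-2)*(-7) = -(-24)*(-7) = -4*42 = -168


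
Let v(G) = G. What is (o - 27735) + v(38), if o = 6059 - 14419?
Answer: -36057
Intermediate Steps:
o = -8360
(o - 27735) + v(38) = (-8360 - 27735) + 38 = -36095 + 38 = -36057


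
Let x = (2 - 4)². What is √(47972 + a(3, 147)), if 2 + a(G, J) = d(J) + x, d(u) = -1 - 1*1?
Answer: 2*√11993 ≈ 219.03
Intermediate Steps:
d(u) = -2 (d(u) = -1 - 1 = -2)
x = 4 (x = (-2)² = 4)
a(G, J) = 0 (a(G, J) = -2 + (-2 + 4) = -2 + 2 = 0)
√(47972 + a(3, 147)) = √(47972 + 0) = √47972 = 2*√11993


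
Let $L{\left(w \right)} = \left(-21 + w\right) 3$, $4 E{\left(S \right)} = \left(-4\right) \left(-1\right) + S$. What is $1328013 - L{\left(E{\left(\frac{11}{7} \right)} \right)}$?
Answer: $\frac{37186011}{28} \approx 1.3281 \cdot 10^{6}$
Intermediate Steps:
$E{\left(S \right)} = 1 + \frac{S}{4}$ ($E{\left(S \right)} = \frac{\left(-4\right) \left(-1\right) + S}{4} = \frac{4 + S}{4} = 1 + \frac{S}{4}$)
$L{\left(w \right)} = -63 + 3 w$
$1328013 - L{\left(E{\left(\frac{11}{7} \right)} \right)} = 1328013 - \left(-63 + 3 \left(1 + \frac{11 \cdot \frac{1}{7}}{4}\right)\right) = 1328013 - \left(-63 + 3 \left(1 + \frac{1}{4} \cdot \frac{11}{7}\right)\right) = 1328013 - \left(-63 + 3 \left(1 + \frac{11}{28}\right)\right) = 1328013 - \left(-63 + 3 \cdot \frac{39}{28}\right) = 1328013 - \left(-63 + \frac{117}{28}\right) = 1328013 - - \frac{1647}{28} = 1328013 + \frac{1647}{28} = \frac{37186011}{28}$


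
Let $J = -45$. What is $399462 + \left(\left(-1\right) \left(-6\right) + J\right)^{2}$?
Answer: $400983$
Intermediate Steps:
$399462 + \left(\left(-1\right) \left(-6\right) + J\right)^{2} = 399462 + \left(\left(-1\right) \left(-6\right) - 45\right)^{2} = 399462 + \left(6 - 45\right)^{2} = 399462 + \left(-39\right)^{2} = 399462 + 1521 = 400983$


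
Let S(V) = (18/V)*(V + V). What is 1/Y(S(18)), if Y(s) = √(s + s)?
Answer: √2/12 ≈ 0.11785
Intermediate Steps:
S(V) = 36 (S(V) = (18/V)*(2*V) = 36)
Y(s) = √2*√s (Y(s) = √(2*s) = √2*√s)
1/Y(S(18)) = 1/(√2*√36) = 1/(√2*6) = 1/(6*√2) = √2/12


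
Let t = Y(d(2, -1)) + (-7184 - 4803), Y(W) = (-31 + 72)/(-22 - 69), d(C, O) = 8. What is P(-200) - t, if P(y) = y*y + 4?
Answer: 4731222/91 ≈ 51991.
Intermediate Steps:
Y(W) = -41/91 (Y(W) = 41/(-91) = 41*(-1/91) = -41/91)
t = -1090858/91 (t = -41/91 + (-7184 - 4803) = -41/91 - 11987 = -1090858/91 ≈ -11987.)
P(y) = 4 + y**2 (P(y) = y**2 + 4 = 4 + y**2)
P(-200) - t = (4 + (-200)**2) - 1*(-1090858/91) = (4 + 40000) + 1090858/91 = 40004 + 1090858/91 = 4731222/91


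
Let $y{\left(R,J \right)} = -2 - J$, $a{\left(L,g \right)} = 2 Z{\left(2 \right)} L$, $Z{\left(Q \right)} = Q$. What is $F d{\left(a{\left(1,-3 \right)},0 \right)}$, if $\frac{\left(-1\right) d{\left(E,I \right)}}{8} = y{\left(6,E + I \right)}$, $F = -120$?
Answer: $-5760$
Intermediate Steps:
$a{\left(L,g \right)} = 4 L$ ($a{\left(L,g \right)} = 2 \cdot 2 L = 4 L$)
$d{\left(E,I \right)} = 16 + 8 E + 8 I$ ($d{\left(E,I \right)} = - 8 \left(-2 - \left(E + I\right)\right) = - 8 \left(-2 - E - I\right) = 16 + 8 E + 8 I$)
$F d{\left(a{\left(1,-3 \right)},0 \right)} = - 120 \left(16 + 8 \cdot 4 \cdot 1 + 8 \cdot 0\right) = - 120 \left(16 + 8 \cdot 4 + 0\right) = - 120 \left(16 + 32 + 0\right) = \left(-120\right) 48 = -5760$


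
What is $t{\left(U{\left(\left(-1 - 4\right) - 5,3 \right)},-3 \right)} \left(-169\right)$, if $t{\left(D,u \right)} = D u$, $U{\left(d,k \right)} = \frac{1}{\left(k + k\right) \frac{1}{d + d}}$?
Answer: $-1690$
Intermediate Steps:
$U{\left(d,k \right)} = \frac{d}{k}$ ($U{\left(d,k \right)} = \frac{1}{2 k \frac{1}{2 d}} = \frac{1}{k \frac{1}{d}} = \frac{d}{k}$)
$t{\left(U{\left(\left(-1 - 4\right) - 5,3 \right)},-3 \right)} \left(-169\right) = \frac{\left(-1 - 4\right) - 5}{3} \left(-3\right) \left(-169\right) = \left(\left(-1 - 4\right) - 5\right) \frac{1}{3} \left(-3\right) \left(-169\right) = \left(-5 - 5\right) \frac{1}{3} \left(-3\right) \left(-169\right) = \left(-10\right) \frac{1}{3} \left(-3\right) \left(-169\right) = \left(- \frac{10}{3}\right) \left(-3\right) \left(-169\right) = 10 \left(-169\right) = -1690$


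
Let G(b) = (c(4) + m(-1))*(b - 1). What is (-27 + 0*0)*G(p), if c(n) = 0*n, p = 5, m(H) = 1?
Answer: -108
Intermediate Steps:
c(n) = 0
G(b) = -1 + b (G(b) = (0 + 1)*(b - 1) = 1*(-1 + b) = -1 + b)
(-27 + 0*0)*G(p) = (-27 + 0*0)*(-1 + 5) = (-27 + 0)*4 = -27*4 = -108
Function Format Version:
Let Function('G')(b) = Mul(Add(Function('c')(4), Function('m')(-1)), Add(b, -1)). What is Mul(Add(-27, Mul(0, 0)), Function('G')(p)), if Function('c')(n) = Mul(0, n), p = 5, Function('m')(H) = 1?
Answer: -108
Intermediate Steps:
Function('c')(n) = 0
Function('G')(b) = Add(-1, b) (Function('G')(b) = Mul(Add(0, 1), Add(b, -1)) = Mul(1, Add(-1, b)) = Add(-1, b))
Mul(Add(-27, Mul(0, 0)), Function('G')(p)) = Mul(Add(-27, Mul(0, 0)), Add(-1, 5)) = Mul(Add(-27, 0), 4) = Mul(-27, 4) = -108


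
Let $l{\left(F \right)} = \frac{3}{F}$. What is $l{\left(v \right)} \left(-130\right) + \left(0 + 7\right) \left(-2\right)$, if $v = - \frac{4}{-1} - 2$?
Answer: $-209$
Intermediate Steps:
$v = 2$ ($v = \left(-4\right) \left(-1\right) - 2 = 4 - 2 = 2$)
$l{\left(v \right)} \left(-130\right) + \left(0 + 7\right) \left(-2\right) = \frac{3}{2} \left(-130\right) + \left(0 + 7\right) \left(-2\right) = 3 \cdot \frac{1}{2} \left(-130\right) + 7 \left(-2\right) = \frac{3}{2} \left(-130\right) - 14 = -195 - 14 = -209$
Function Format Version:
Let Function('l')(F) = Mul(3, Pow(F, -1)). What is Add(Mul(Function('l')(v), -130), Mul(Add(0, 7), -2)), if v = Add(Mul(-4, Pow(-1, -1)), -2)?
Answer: -209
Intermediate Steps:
v = 2 (v = Add(Mul(-4, -1), -2) = Add(4, -2) = 2)
Add(Mul(Function('l')(v), -130), Mul(Add(0, 7), -2)) = Add(Mul(Mul(3, Pow(2, -1)), -130), Mul(Add(0, 7), -2)) = Add(Mul(Mul(3, Rational(1, 2)), -130), Mul(7, -2)) = Add(Mul(Rational(3, 2), -130), -14) = Add(-195, -14) = -209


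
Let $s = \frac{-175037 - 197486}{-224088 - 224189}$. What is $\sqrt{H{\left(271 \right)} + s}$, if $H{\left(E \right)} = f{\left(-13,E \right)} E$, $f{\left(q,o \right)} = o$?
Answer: $\frac{12 \sqrt{102488212230690}}{448277} \approx 271.0$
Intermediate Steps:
$H{\left(E \right)} = E^{2}$ ($H{\left(E \right)} = E E = E^{2}$)
$s = \frac{372523}{448277}$ ($s = - \frac{372523}{-448277} = \left(-372523\right) \left(- \frac{1}{448277}\right) = \frac{372523}{448277} \approx 0.83101$)
$\sqrt{H{\left(271 \right)} + s} = \sqrt{271^{2} + \frac{372523}{448277}} = \sqrt{73441 + \frac{372523}{448277}} = \sqrt{\frac{32922283680}{448277}} = \frac{12 \sqrt{102488212230690}}{448277}$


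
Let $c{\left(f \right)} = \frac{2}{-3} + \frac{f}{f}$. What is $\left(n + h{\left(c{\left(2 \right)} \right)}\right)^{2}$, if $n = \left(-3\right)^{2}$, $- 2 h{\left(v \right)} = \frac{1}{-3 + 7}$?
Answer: $\frac{5041}{64} \approx 78.766$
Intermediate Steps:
$c{\left(f \right)} = \frac{1}{3}$ ($c{\left(f \right)} = 2 \left(- \frac{1}{3}\right) + 1 = - \frac{2}{3} + 1 = \frac{1}{3}$)
$h{\left(v \right)} = - \frac{1}{8}$ ($h{\left(v \right)} = - \frac{1}{2 \left(-3 + 7\right)} = - \frac{1}{2 \cdot 4} = \left(- \frac{1}{2}\right) \frac{1}{4} = - \frac{1}{8}$)
$n = 9$
$\left(n + h{\left(c{\left(2 \right)} \right)}\right)^{2} = \left(9 - \frac{1}{8}\right)^{2} = \left(\frac{71}{8}\right)^{2} = \frac{5041}{64}$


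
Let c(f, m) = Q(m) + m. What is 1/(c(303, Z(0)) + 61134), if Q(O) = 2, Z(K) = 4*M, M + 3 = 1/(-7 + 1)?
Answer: 3/183370 ≈ 1.6360e-5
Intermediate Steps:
M = -19/6 (M = -3 + 1/(-7 + 1) = -3 + 1/(-6) = -3 - ⅙ = -19/6 ≈ -3.1667)
Z(K) = -38/3 (Z(K) = 4*(-19/6) = -38/3)
c(f, m) = 2 + m
1/(c(303, Z(0)) + 61134) = 1/((2 - 38/3) + 61134) = 1/(-32/3 + 61134) = 1/(183370/3) = 3/183370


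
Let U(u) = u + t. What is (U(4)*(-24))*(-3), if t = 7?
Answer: 792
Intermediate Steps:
U(u) = 7 + u (U(u) = u + 7 = 7 + u)
(U(4)*(-24))*(-3) = ((7 + 4)*(-24))*(-3) = (11*(-24))*(-3) = -264*(-3) = 792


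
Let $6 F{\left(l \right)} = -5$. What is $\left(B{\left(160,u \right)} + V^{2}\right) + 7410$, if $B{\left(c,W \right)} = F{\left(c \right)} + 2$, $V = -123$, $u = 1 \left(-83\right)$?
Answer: $\frac{135241}{6} \approx 22540.0$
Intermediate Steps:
$u = -83$
$F{\left(l \right)} = - \frac{5}{6}$ ($F{\left(l \right)} = \frac{1}{6} \left(-5\right) = - \frac{5}{6}$)
$B{\left(c,W \right)} = \frac{7}{6}$ ($B{\left(c,W \right)} = - \frac{5}{6} + 2 = \frac{7}{6}$)
$\left(B{\left(160,u \right)} + V^{2}\right) + 7410 = \left(\frac{7}{6} + \left(-123\right)^{2}\right) + 7410 = \left(\frac{7}{6} + 15129\right) + 7410 = \frac{90781}{6} + 7410 = \frac{135241}{6}$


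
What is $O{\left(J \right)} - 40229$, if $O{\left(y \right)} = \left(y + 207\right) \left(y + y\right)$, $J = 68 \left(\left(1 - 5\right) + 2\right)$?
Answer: $-59541$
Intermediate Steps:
$J = -136$ ($J = 68 \left(-4 + 2\right) = 68 \left(-2\right) = -136$)
$O{\left(y \right)} = 2 y \left(207 + y\right)$ ($O{\left(y \right)} = \left(207 + y\right) 2 y = 2 y \left(207 + y\right)$)
$O{\left(J \right)} - 40229 = 2 \left(-136\right) \left(207 - 136\right) - 40229 = 2 \left(-136\right) 71 - 40229 = -19312 - 40229 = -59541$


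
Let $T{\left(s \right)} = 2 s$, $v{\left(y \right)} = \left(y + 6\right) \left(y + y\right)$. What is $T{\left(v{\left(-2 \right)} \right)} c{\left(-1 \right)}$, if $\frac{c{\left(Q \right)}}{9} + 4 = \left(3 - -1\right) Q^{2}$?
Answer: $0$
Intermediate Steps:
$v{\left(y \right)} = 2 y \left(6 + y\right)$ ($v{\left(y \right)} = \left(6 + y\right) 2 y = 2 y \left(6 + y\right)$)
$c{\left(Q \right)} = -36 + 36 Q^{2}$ ($c{\left(Q \right)} = -36 + 9 \left(3 - -1\right) Q^{2} = -36 + 9 \left(3 + 1\right) Q^{2} = -36 + 9 \cdot 4 Q^{2} = -36 + 36 Q^{2}$)
$T{\left(v{\left(-2 \right)} \right)} c{\left(-1 \right)} = 2 \cdot 2 \left(-2\right) \left(6 - 2\right) \left(-36 + 36 \left(-1\right)^{2}\right) = 2 \cdot 2 \left(-2\right) 4 \left(-36 + 36 \cdot 1\right) = 2 \left(-16\right) \left(-36 + 36\right) = \left(-32\right) 0 = 0$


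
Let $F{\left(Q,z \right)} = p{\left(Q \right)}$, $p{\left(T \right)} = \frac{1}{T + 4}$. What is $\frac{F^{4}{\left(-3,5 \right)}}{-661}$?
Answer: $- \frac{1}{661} \approx -0.0015129$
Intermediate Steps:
$p{\left(T \right)} = \frac{1}{4 + T}$
$F{\left(Q,z \right)} = \frac{1}{4 + Q}$
$\frac{F^{4}{\left(-3,5 \right)}}{-661} = \frac{\left(\frac{1}{4 - 3}\right)^{4}}{-661} = \left(1^{-1}\right)^{4} \left(- \frac{1}{661}\right) = 1^{4} \left(- \frac{1}{661}\right) = 1 \left(- \frac{1}{661}\right) = - \frac{1}{661}$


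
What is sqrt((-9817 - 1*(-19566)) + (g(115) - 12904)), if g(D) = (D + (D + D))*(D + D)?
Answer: 7*sqrt(1555) ≈ 276.03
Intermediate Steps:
g(D) = 6*D**2 (g(D) = (D + 2*D)*(2*D) = (3*D)*(2*D) = 6*D**2)
sqrt((-9817 - 1*(-19566)) + (g(115) - 12904)) = sqrt((-9817 - 1*(-19566)) + (6*115**2 - 12904)) = sqrt((-9817 + 19566) + (6*13225 - 12904)) = sqrt(9749 + (79350 - 12904)) = sqrt(9749 + 66446) = sqrt(76195) = 7*sqrt(1555)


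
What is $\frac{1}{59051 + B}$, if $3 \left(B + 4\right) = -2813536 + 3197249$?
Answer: $\frac{3}{560854} \approx 5.349 \cdot 10^{-6}$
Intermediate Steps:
$B = \frac{383701}{3}$ ($B = -4 + \frac{-2813536 + 3197249}{3} = -4 + \frac{1}{3} \cdot 383713 = -4 + \frac{383713}{3} = \frac{383701}{3} \approx 1.279 \cdot 10^{5}$)
$\frac{1}{59051 + B} = \frac{1}{59051 + \frac{383701}{3}} = \frac{1}{\frac{560854}{3}} = \frac{3}{560854}$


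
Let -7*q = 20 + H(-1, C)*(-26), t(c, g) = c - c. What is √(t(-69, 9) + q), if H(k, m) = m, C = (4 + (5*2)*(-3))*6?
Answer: 2*I*√7133/7 ≈ 24.131*I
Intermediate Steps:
C = -156 (C = (4 + 10*(-3))*6 = (4 - 30)*6 = -26*6 = -156)
t(c, g) = 0
q = -4076/7 (q = -(20 - 156*(-26))/7 = -(20 + 4056)/7 = -⅐*4076 = -4076/7 ≈ -582.29)
√(t(-69, 9) + q) = √(0 - 4076/7) = √(-4076/7) = 2*I*√7133/7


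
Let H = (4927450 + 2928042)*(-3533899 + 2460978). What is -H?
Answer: 8428322332132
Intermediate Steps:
H = -8428322332132 (H = 7855492*(-1072921) = -8428322332132)
-H = -1*(-8428322332132) = 8428322332132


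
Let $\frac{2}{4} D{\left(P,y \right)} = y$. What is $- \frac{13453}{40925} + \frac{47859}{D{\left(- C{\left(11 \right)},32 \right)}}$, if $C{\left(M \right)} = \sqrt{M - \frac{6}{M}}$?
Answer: $\frac{1957768583}{2619200} \approx 747.47$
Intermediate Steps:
$D{\left(P,y \right)} = 2 y$
$- \frac{13453}{40925} + \frac{47859}{D{\left(- C{\left(11 \right)},32 \right)}} = - \frac{13453}{40925} + \frac{47859}{2 \cdot 32} = \left(-13453\right) \frac{1}{40925} + \frac{47859}{64} = - \frac{13453}{40925} + 47859 \cdot \frac{1}{64} = - \frac{13453}{40925} + \frac{47859}{64} = \frac{1957768583}{2619200}$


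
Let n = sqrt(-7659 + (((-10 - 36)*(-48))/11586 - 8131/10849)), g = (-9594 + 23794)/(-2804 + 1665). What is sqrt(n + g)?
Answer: sqrt(-7098327526589824101800 + 135890606032495*I*sqrt(134464523481406974))/23861388241 ≈ 6.1618 + 7.1017*I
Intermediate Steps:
g = -14200/1139 (g = 14200/(-1139) = 14200*(-1/1139) = -14200/1139 ≈ -12.467)
n = 5*I*sqrt(134464523481406974)/20949419 (n = sqrt(-7659 + (-46*(-48)*(1/11586) - 8131*1/10849)) = sqrt(-7659 + (2208*(1/11586) - 8131/10849)) = sqrt(-7659 + (368/1931 - 8131/10849)) = sqrt(-7659 - 11708529/20949419) = sqrt(-160463308650/20949419) = 5*I*sqrt(134464523481406974)/20949419 ≈ 87.519*I)
sqrt(n + g) = sqrt(5*I*sqrt(134464523481406974)/20949419 - 14200/1139) = sqrt(-14200/1139 + 5*I*sqrt(134464523481406974)/20949419)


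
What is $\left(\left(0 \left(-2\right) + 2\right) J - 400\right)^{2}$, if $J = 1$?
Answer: $158404$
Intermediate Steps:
$\left(\left(0 \left(-2\right) + 2\right) J - 400\right)^{2} = \left(\left(0 \left(-2\right) + 2\right) 1 - 400\right)^{2} = \left(\left(0 + 2\right) 1 - 400\right)^{2} = \left(2 \cdot 1 - 400\right)^{2} = \left(2 - 400\right)^{2} = \left(-398\right)^{2} = 158404$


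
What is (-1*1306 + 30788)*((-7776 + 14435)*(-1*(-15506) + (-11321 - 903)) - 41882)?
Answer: 643089568792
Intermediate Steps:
(-1*1306 + 30788)*((-7776 + 14435)*(-1*(-15506) + (-11321 - 903)) - 41882) = (-1306 + 30788)*(6659*(15506 - 12224) - 41882) = 29482*(6659*3282 - 41882) = 29482*(21854838 - 41882) = 29482*21812956 = 643089568792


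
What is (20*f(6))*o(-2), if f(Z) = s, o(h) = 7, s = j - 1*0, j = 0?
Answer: 0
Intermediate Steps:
s = 0 (s = 0 - 1*0 = 0 + 0 = 0)
f(Z) = 0
(20*f(6))*o(-2) = (20*0)*7 = 0*7 = 0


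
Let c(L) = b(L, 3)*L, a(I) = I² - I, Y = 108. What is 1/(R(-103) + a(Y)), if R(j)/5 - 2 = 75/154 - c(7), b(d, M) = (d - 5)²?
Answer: 154/1759979 ≈ 8.7501e-5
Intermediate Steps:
b(d, M) = (-5 + d)²
c(L) = L*(-5 + L)² (c(L) = (-5 + L)²*L = L*(-5 + L)²)
R(j) = -19645/154 (R(j) = 10 + 5*(75/154 - 7*(-5 + 7)²) = 10 + 5*(75*(1/154) - 7*2²) = 10 + 5*(75/154 - 7*4) = 10 + 5*(75/154 - 1*28) = 10 + 5*(75/154 - 28) = 10 + 5*(-4237/154) = 10 - 21185/154 = -19645/154)
1/(R(-103) + a(Y)) = 1/(-19645/154 + 108*(-1 + 108)) = 1/(-19645/154 + 108*107) = 1/(-19645/154 + 11556) = 1/(1759979/154) = 154/1759979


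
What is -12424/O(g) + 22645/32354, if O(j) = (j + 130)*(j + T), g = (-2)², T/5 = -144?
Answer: 45975321/55431646 ≈ 0.82941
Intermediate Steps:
T = -720 (T = 5*(-144) = -720)
g = 4
O(j) = (-720 + j)*(130 + j) (O(j) = (j + 130)*(j - 720) = (130 + j)*(-720 + j) = (-720 + j)*(130 + j))
-12424/O(g) + 22645/32354 = -12424/(-93600 + 4² - 590*4) + 22645/32354 = -12424/(-93600 + 16 - 2360) + 22645*(1/32354) = -12424/(-95944) + 3235/4622 = -12424*(-1/95944) + 3235/4622 = 1553/11993 + 3235/4622 = 45975321/55431646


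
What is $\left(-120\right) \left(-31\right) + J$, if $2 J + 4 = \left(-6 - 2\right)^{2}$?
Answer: $3750$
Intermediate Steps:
$J = 30$ ($J = -2 + \frac{\left(-6 - 2\right)^{2}}{2} = -2 + \frac{\left(-8\right)^{2}}{2} = -2 + \frac{1}{2} \cdot 64 = -2 + 32 = 30$)
$\left(-120\right) \left(-31\right) + J = \left(-120\right) \left(-31\right) + 30 = 3720 + 30 = 3750$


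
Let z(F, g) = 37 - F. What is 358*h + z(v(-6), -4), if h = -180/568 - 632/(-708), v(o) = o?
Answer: 3130690/12567 ≈ 249.12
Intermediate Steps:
h = 14471/25134 (h = -180*1/568 - 632*(-1/708) = -45/142 + 158/177 = 14471/25134 ≈ 0.57575)
358*h + z(v(-6), -4) = 358*(14471/25134) + (37 - 1*(-6)) = 2590309/12567 + (37 + 6) = 2590309/12567 + 43 = 3130690/12567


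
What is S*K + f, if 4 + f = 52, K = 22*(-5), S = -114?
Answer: 12588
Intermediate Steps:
K = -110
f = 48 (f = -4 + 52 = 48)
S*K + f = -114*(-110) + 48 = 12540 + 48 = 12588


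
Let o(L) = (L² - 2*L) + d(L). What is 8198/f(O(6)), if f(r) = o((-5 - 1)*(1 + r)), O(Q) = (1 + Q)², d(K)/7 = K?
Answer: 4099/44250 ≈ 0.092633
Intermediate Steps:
d(K) = 7*K
o(L) = L² + 5*L (o(L) = (L² - 2*L) + 7*L = L² + 5*L)
f(r) = (-1 - 6*r)*(-6 - 6*r) (f(r) = ((-5 - 1)*(1 + r))*(5 + (-5 - 1)*(1 + r)) = (-6*(1 + r))*(5 - 6*(1 + r)) = (-6 - 6*r)*(5 + (-6 - 6*r)) = (-6 - 6*r)*(-1 - 6*r) = (-1 - 6*r)*(-6 - 6*r))
8198/f(O(6)) = 8198/(6 + 36*((1 + 6)²)² + 42*(1 + 6)²) = 8198/(6 + 36*(7²)² + 42*7²) = 8198/(6 + 36*49² + 42*49) = 8198/(6 + 36*2401 + 2058) = 8198/(6 + 86436 + 2058) = 8198/88500 = 8198*(1/88500) = 4099/44250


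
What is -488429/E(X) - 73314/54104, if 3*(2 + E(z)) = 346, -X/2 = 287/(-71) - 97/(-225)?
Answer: -4956425913/1149710 ≈ -4311.0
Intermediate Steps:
X = 115376/15975 (X = -2*(287/(-71) - 97/(-225)) = -2*(287*(-1/71) - 97*(-1/225)) = -2*(-287/71 + 97/225) = -2*(-57688/15975) = 115376/15975 ≈ 7.2223)
E(z) = 340/3 (E(z) = -2 + (⅓)*346 = -2 + 346/3 = 340/3)
-488429/E(X) - 73314/54104 = -488429/340/3 - 73314/54104 = -488429*3/340 - 73314*1/54104 = -1465287/340 - 36657/27052 = -4956425913/1149710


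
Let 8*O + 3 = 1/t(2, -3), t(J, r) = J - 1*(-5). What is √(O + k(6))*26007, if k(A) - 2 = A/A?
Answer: 26007*√518/14 ≈ 42279.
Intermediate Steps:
t(J, r) = 5 + J (t(J, r) = J + 5 = 5 + J)
O = -5/14 (O = -3/8 + 1/(8*(5 + 2)) = -3/8 + (⅛)/7 = -3/8 + (⅛)*(⅐) = -3/8 + 1/56 = -5/14 ≈ -0.35714)
k(A) = 3 (k(A) = 2 + A/A = 2 + 1 = 3)
√(O + k(6))*26007 = √(-5/14 + 3)*26007 = √(37/14)*26007 = (√518/14)*26007 = 26007*√518/14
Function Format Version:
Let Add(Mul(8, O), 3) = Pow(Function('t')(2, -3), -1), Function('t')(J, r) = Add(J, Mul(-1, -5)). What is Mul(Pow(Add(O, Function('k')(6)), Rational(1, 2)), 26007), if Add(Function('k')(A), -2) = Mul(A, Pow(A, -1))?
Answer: Mul(Rational(26007, 14), Pow(518, Rational(1, 2))) ≈ 42279.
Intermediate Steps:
Function('t')(J, r) = Add(5, J) (Function('t')(J, r) = Add(J, 5) = Add(5, J))
O = Rational(-5, 14) (O = Add(Rational(-3, 8), Mul(Rational(1, 8), Pow(Add(5, 2), -1))) = Add(Rational(-3, 8), Mul(Rational(1, 8), Pow(7, -1))) = Add(Rational(-3, 8), Mul(Rational(1, 8), Rational(1, 7))) = Add(Rational(-3, 8), Rational(1, 56)) = Rational(-5, 14) ≈ -0.35714)
Function('k')(A) = 3 (Function('k')(A) = Add(2, Mul(A, Pow(A, -1))) = Add(2, 1) = 3)
Mul(Pow(Add(O, Function('k')(6)), Rational(1, 2)), 26007) = Mul(Pow(Add(Rational(-5, 14), 3), Rational(1, 2)), 26007) = Mul(Pow(Rational(37, 14), Rational(1, 2)), 26007) = Mul(Mul(Rational(1, 14), Pow(518, Rational(1, 2))), 26007) = Mul(Rational(26007, 14), Pow(518, Rational(1, 2)))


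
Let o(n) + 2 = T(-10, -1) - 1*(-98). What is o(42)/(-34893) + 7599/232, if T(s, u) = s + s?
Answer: 265134275/8095176 ≈ 32.752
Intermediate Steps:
T(s, u) = 2*s
o(n) = 76 (o(n) = -2 + (2*(-10) - 1*(-98)) = -2 + (-20 + 98) = -2 + 78 = 76)
o(42)/(-34893) + 7599/232 = 76/(-34893) + 7599/232 = 76*(-1/34893) + 7599*(1/232) = -76/34893 + 7599/232 = 265134275/8095176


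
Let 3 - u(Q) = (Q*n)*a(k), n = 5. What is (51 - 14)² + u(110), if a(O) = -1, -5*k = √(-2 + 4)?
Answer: 1922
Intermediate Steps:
k = -√2/5 (k = -√(-2 + 4)/5 = -√2/5 ≈ -0.28284)
u(Q) = 3 + 5*Q (u(Q) = 3 - Q*5*(-1) = 3 - 5*Q*(-1) = 3 - (-5)*Q = 3 + 5*Q)
(51 - 14)² + u(110) = (51 - 14)² + (3 + 5*110) = 37² + (3 + 550) = 1369 + 553 = 1922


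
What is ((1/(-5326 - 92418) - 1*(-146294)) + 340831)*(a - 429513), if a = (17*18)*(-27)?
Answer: -20844020099712225/97744 ≈ -2.1325e+11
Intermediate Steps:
a = -8262 (a = 306*(-27) = -8262)
((1/(-5326 - 92418) - 1*(-146294)) + 340831)*(a - 429513) = ((1/(-5326 - 92418) - 1*(-146294)) + 340831)*(-8262 - 429513) = ((1/(-97744) + 146294) + 340831)*(-437775) = ((-1/97744 + 146294) + 340831)*(-437775) = (14299360735/97744 + 340831)*(-437775) = (47613545999/97744)*(-437775) = -20844020099712225/97744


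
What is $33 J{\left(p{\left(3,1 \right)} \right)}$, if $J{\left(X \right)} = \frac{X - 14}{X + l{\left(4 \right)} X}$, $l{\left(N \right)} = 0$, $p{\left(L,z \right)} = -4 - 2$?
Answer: $110$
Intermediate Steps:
$p{\left(L,z \right)} = -6$
$J{\left(X \right)} = \frac{-14 + X}{X}$ ($J{\left(X \right)} = \frac{X - 14}{X + 0 X} = \frac{-14 + X}{X + 0} = \frac{-14 + X}{X}$)
$33 J{\left(p{\left(3,1 \right)} \right)} = 33 \frac{-14 - 6}{-6} = 33 \left(\left(- \frac{1}{6}\right) \left(-20\right)\right) = 33 \cdot \frac{10}{3} = 110$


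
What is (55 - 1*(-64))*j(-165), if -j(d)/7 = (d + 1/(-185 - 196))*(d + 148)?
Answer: -890245426/381 ≈ -2.3366e+6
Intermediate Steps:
j(d) = -7*(148 + d)*(-1/381 + d) (j(d) = -7*(d + 1/(-185 - 196))*(d + 148) = -7*(d + 1/(-381))*(148 + d) = -7*(d - 1/381)*(148 + d) = -7*(-1/381 + d)*(148 + d) = -7*(148 + d)*(-1/381 + d))
(55 - 1*(-64))*j(-165) = (55 - 1*(-64))*(1036/381 - 7*(-165)**2 - 394709/381*(-165)) = (55 + 64)*(1036/381 - 7*27225 + 21708995/127) = 119*(1036/381 - 190575 + 21708995/127) = 119*(-7481054/381) = -890245426/381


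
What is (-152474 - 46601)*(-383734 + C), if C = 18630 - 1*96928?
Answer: 91979020400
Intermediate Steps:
C = -78298 (C = 18630 - 96928 = -78298)
(-152474 - 46601)*(-383734 + C) = (-152474 - 46601)*(-383734 - 78298) = -199075*(-462032) = 91979020400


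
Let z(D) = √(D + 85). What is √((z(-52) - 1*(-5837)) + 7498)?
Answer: √(13335 + √33) ≈ 115.50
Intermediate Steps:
z(D) = √(85 + D)
√((z(-52) - 1*(-5837)) + 7498) = √((√(85 - 52) - 1*(-5837)) + 7498) = √((√33 + 5837) + 7498) = √((5837 + √33) + 7498) = √(13335 + √33)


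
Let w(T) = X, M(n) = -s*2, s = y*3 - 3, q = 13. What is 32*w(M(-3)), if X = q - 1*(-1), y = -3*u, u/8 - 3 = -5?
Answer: 448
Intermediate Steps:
u = -16 (u = 24 + 8*(-5) = 24 - 40 = -16)
y = 48 (y = -3*(-16) = 48)
s = 141 (s = 48*3 - 3 = 144 - 3 = 141)
X = 14 (X = 13 - 1*(-1) = 13 + 1 = 14)
M(n) = -282 (M(n) = -1*141*2 = -141*2 = -282)
w(T) = 14
32*w(M(-3)) = 32*14 = 448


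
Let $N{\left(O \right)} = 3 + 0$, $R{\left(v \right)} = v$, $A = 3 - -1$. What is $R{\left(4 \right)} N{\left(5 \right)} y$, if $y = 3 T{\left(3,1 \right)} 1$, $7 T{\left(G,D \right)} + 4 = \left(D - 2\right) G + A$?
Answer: $- \frac{108}{7} \approx -15.429$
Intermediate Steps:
$A = 4$ ($A = 3 + 1 = 4$)
$N{\left(O \right)} = 3$
$T{\left(G,D \right)} = \frac{G \left(-2 + D\right)}{7}$ ($T{\left(G,D \right)} = - \frac{4}{7} + \frac{\left(D - 2\right) G + 4}{7} = - \frac{4}{7} + \frac{\left(-2 + D\right) G + 4}{7} = - \frac{4}{7} + \frac{G \left(-2 + D\right) + 4}{7} = - \frac{4}{7} + \frac{4 + G \left(-2 + D\right)}{7} = - \frac{4}{7} + \left(\frac{4}{7} + \frac{G \left(-2 + D\right)}{7}\right) = \frac{G \left(-2 + D\right)}{7}$)
$y = - \frac{9}{7}$ ($y = 3 \cdot \frac{1}{7} \cdot 3 \left(-2 + 1\right) 1 = 3 \cdot \frac{1}{7} \cdot 3 \left(-1\right) 1 = 3 \left(- \frac{3}{7}\right) 1 = \left(- \frac{9}{7}\right) 1 = - \frac{9}{7} \approx -1.2857$)
$R{\left(4 \right)} N{\left(5 \right)} y = 4 \cdot 3 \left(- \frac{9}{7}\right) = 12 \left(- \frac{9}{7}\right) = - \frac{108}{7}$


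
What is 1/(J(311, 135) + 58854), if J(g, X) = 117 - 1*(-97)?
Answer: 1/59068 ≈ 1.6930e-5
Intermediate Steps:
J(g, X) = 214 (J(g, X) = 117 + 97 = 214)
1/(J(311, 135) + 58854) = 1/(214 + 58854) = 1/59068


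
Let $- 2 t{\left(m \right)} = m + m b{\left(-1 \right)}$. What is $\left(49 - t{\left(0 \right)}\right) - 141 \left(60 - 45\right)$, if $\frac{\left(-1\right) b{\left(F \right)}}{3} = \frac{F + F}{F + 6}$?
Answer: $-2066$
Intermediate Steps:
$b{\left(F \right)} = - \frac{6 F}{6 + F}$ ($b{\left(F \right)} = - 3 \frac{F + F}{F + 6} = - 3 \frac{2 F}{6 + F} = - \frac{6 F}{6 + F}$)
$t{\left(m \right)} = - \frac{11 m}{10}$ ($t{\left(m \right)} = - \frac{m + m \left(\left(-6\right) \left(-1\right) \frac{1}{6 - 1}\right)}{2} = - \frac{m + m \left(\left(-6\right) \left(-1\right) \frac{1}{5}\right)}{2} = - \frac{m + m \frac{6}{5}}{2} = - \frac{m + \frac{6 m}{5}}{2} = - \frac{\frac{11}{5} m}{2} = - \frac{11 m}{10}$)
$\left(49 - t{\left(0 \right)}\right) - 141 \left(60 - 45\right) = \left(49 - \left(- \frac{11}{10}\right) 0\right) - 141 \left(60 - 45\right) = \left(49 - 0\right) - 141 \left(60 - 45\right) = \left(49 + 0\right) - 2115 = 49 - 2115 = -2066$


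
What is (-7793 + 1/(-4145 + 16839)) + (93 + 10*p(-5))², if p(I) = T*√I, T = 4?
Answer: -90685935/12694 + 7440*I*√5 ≈ -7144.0 + 16636.0*I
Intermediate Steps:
p(I) = 4*√I
(-7793 + 1/(-4145 + 16839)) + (93 + 10*p(-5))² = (-7793 + 1/(-4145 + 16839)) + (93 + 10*(4*√(-5)))² = (-7793 + 1/12694) + (93 + 10*(4*(I*√5)))² = (-7793 + 1/12694) + (93 + 10*(4*I*√5))² = -98924341/12694 + (93 + 40*I*√5)²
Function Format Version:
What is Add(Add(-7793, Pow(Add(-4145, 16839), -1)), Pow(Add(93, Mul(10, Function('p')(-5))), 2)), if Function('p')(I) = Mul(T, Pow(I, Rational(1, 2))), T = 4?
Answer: Add(Rational(-90685935, 12694), Mul(7440, I, Pow(5, Rational(1, 2)))) ≈ Add(-7144.0, Mul(16636., I))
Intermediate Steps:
Function('p')(I) = Mul(4, Pow(I, Rational(1, 2)))
Add(Add(-7793, Pow(Add(-4145, 16839), -1)), Pow(Add(93, Mul(10, Function('p')(-5))), 2)) = Add(Add(-7793, Pow(Add(-4145, 16839), -1)), Pow(Add(93, Mul(10, Mul(4, Pow(-5, Rational(1, 2))))), 2)) = Add(Add(-7793, Pow(12694, -1)), Pow(Add(93, Mul(10, Mul(4, Mul(I, Pow(5, Rational(1, 2)))))), 2)) = Add(Add(-7793, Rational(1, 12694)), Pow(Add(93, Mul(10, Mul(4, I, Pow(5, Rational(1, 2))))), 2)) = Add(Rational(-98924341, 12694), Pow(Add(93, Mul(40, I, Pow(5, Rational(1, 2)))), 2))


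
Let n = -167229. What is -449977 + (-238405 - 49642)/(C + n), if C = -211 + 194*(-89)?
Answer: -83113163715/184706 ≈ -4.4998e+5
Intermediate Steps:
C = -17477 (C = -211 - 17266 = -17477)
-449977 + (-238405 - 49642)/(C + n) = -449977 + (-238405 - 49642)/(-17477 - 167229) = -449977 - 288047/(-184706) = -449977 - 288047*(-1/184706) = -449977 + 288047/184706 = -83113163715/184706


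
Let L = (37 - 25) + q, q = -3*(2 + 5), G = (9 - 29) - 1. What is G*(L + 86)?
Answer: -1617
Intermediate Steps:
G = -21 (G = -20 - 1 = -21)
q = -21 (q = -3*7 = -21)
L = -9 (L = (37 - 25) - 21 = 12 - 21 = -9)
G*(L + 86) = -21*(-9 + 86) = -21*77 = -1617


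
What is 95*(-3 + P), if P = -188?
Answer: -18145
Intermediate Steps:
95*(-3 + P) = 95*(-3 - 188) = 95*(-191) = -18145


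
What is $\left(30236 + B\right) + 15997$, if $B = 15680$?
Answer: $61913$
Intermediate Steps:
$\left(30236 + B\right) + 15997 = \left(30236 + 15680\right) + 15997 = 45916 + 15997 = 61913$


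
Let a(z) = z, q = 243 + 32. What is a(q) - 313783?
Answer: -313508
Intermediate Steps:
q = 275
a(q) - 313783 = 275 - 313783 = -313508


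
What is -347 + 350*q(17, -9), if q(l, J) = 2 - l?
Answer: -5597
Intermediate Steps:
-347 + 350*q(17, -9) = -347 + 350*(2 - 1*17) = -347 + 350*(2 - 17) = -347 + 350*(-15) = -347 - 5250 = -5597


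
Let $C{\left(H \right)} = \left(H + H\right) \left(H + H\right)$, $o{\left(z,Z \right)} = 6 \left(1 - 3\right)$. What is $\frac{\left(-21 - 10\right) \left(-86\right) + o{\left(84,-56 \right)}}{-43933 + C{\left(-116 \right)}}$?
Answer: $\frac{2654}{9891} \approx 0.26832$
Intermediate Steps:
$o{\left(z,Z \right)} = -12$ ($o{\left(z,Z \right)} = 6 \left(-2\right) = -12$)
$C{\left(H \right)} = 4 H^{2}$ ($C{\left(H \right)} = 2 H 2 H = 4 H^{2}$)
$\frac{\left(-21 - 10\right) \left(-86\right) + o{\left(84,-56 \right)}}{-43933 + C{\left(-116 \right)}} = \frac{\left(-21 - 10\right) \left(-86\right) - 12}{-43933 + 4 \left(-116\right)^{2}} = \frac{\left(-31\right) \left(-86\right) - 12}{-43933 + 4 \cdot 13456} = \frac{2666 - 12}{-43933 + 53824} = \frac{2654}{9891}$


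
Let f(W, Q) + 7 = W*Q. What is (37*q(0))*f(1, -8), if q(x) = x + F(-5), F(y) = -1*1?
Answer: 555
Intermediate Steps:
F(y) = -1
q(x) = -1 + x (q(x) = x - 1 = -1 + x)
f(W, Q) = -7 + Q*W (f(W, Q) = -7 + W*Q = -7 + Q*W)
(37*q(0))*f(1, -8) = (37*(-1 + 0))*(-7 - 8*1) = (37*(-1))*(-7 - 8) = -37*(-15) = 555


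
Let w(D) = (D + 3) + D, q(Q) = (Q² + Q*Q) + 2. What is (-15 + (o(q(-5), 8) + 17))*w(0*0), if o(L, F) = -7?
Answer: -15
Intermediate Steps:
q(Q) = 2 + 2*Q² (q(Q) = (Q² + Q²) + 2 = 2*Q² + 2 = 2 + 2*Q²)
w(D) = 3 + 2*D (w(D) = (3 + D) + D = 3 + 2*D)
(-15 + (o(q(-5), 8) + 17))*w(0*0) = (-15 + (-7 + 17))*(3 + 2*(0*0)) = (-15 + 10)*(3 + 2*0) = -5*(3 + 0) = -5*3 = -15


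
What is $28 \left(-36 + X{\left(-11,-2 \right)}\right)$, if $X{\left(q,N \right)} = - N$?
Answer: $-952$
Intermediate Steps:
$28 \left(-36 + X{\left(-11,-2 \right)}\right) = 28 \left(-36 - -2\right) = 28 \left(-36 + 2\right) = 28 \left(-34\right) = -952$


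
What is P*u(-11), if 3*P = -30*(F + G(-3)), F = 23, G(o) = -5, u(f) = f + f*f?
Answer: -19800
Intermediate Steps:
u(f) = f + f**2
P = -180 (P = (-30*(23 - 5))/3 = (-30*18)/3 = (1/3)*(-540) = -180)
P*u(-11) = -(-1980)*(1 - 11) = -(-1980)*(-10) = -180*110 = -19800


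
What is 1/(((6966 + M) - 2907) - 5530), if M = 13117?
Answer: 1/11646 ≈ 8.5866e-5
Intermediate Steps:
1/(((6966 + M) - 2907) - 5530) = 1/(((6966 + 13117) - 2907) - 5530) = 1/((20083 - 2907) - 5530) = 1/(17176 - 5530) = 1/11646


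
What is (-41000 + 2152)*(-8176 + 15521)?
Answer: -285338560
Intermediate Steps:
(-41000 + 2152)*(-8176 + 15521) = -38848*7345 = -285338560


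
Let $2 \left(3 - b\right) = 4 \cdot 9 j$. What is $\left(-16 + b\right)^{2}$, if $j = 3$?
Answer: $4489$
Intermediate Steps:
$b = -51$ ($b = 3 - \frac{4 \cdot 9 \cdot 3}{2} = 3 - \frac{36 \cdot 3}{2} = 3 - 54 = -51$)
$\left(-16 + b\right)^{2} = \left(-16 - 51\right)^{2} = \left(-67\right)^{2} = 4489$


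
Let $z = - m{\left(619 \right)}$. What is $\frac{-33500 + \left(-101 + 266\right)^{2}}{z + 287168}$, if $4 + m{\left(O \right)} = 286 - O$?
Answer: $- \frac{1255}{57501} \approx -0.021826$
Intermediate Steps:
$m{\left(O \right)} = 282 - O$ ($m{\left(O \right)} = -4 - \left(-286 + O\right) = 282 - O$)
$z = 337$ ($z = - (282 - 619) = \left(-1\right) \left(-337\right) = 337$)
$\frac{-33500 + \left(-101 + 266\right)^{2}}{z + 287168} = \frac{-33500 + \left(-101 + 266\right)^{2}}{337 + 287168} = \frac{-33500 + 165^{2}}{287505} = \left(-33500 + 27225\right) \frac{1}{287505} = \left(-6275\right) \frac{1}{287505} = - \frac{1255}{57501}$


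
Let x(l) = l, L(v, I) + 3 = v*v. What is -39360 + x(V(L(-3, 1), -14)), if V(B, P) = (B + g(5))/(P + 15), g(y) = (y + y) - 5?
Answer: -39349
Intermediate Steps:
g(y) = -5 + 2*y (g(y) = 2*y - 5 = -5 + 2*y)
L(v, I) = -3 + v² (L(v, I) = -3 + v*v = -3 + v²)
V(B, P) = (5 + B)/(15 + P) (V(B, P) = (B + (-5 + 2*5))/(P + 15) = (B + (-5 + 10))/(15 + P) = (B + 5)/(15 + P) = (5 + B)/(15 + P))
-39360 + x(V(L(-3, 1), -14)) = -39360 + (5 + (-3 + (-3)²))/(15 - 14) = -39360 + (5 + (-3 + 9))/1 = -39360 + 1*(5 + 6) = -39360 + 1*11 = -39360 + 11 = -39349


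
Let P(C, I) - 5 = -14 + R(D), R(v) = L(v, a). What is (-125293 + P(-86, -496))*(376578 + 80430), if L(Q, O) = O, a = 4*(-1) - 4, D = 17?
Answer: -57267672480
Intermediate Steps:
a = -8 (a = -4 - 4 = -8)
R(v) = -8
P(C, I) = -17 (P(C, I) = 5 + (-14 - 8) = 5 - 22 = -17)
(-125293 + P(-86, -496))*(376578 + 80430) = (-125293 - 17)*(376578 + 80430) = -125310*457008 = -57267672480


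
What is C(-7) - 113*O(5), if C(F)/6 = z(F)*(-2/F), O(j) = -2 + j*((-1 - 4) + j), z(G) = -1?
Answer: 1570/7 ≈ 224.29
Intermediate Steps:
O(j) = -2 + j*(-5 + j)
C(F) = 12/F (C(F) = 6*(-(-2)/F) = 6*(2/F) = 12/F)
C(-7) - 113*O(5) = 12/(-7) - 113*(-2 + 5² - 5*5) = 12*(-⅐) - 113*(-2 + 25 - 25) = -12/7 - 113*(-2) = -12/7 + 226 = 1570/7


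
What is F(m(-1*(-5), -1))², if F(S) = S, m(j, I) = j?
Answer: 25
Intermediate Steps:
F(m(-1*(-5), -1))² = (-1*(-5))² = 5² = 25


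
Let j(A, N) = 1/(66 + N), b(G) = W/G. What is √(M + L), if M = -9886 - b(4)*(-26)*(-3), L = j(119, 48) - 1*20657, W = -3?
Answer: 4*I*√6190257/57 ≈ 174.6*I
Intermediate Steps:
b(G) = -3/G
L = -2354897/114 (L = 1/(66 + 48) - 1*20657 = 1/114 - 20657 = -2354897/114 ≈ -20657.)
M = -19655/2 (M = -9886 - -3/4*(-26)*(-3) = -9886 - -3*¼*(-26)*(-3) = -9886 - (-¾*(-26))*(-3) = -9886 - 39*(-3)/2 = -9886 - 1*(-117/2) = -9886 + 117/2 = -19655/2 ≈ -9827.5)
√(M + L) = √(-19655/2 - 2354897/114) = √(-1737616/57) = 4*I*√6190257/57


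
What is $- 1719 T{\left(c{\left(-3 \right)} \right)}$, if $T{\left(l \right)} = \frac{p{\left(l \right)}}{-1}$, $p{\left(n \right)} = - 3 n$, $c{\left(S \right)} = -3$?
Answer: $15471$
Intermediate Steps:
$T{\left(l \right)} = 3 l$ ($T{\left(l \right)} = \frac{\left(-3\right) l}{-1} = - 3 l \left(-1\right) = 3 l$)
$- 1719 T{\left(c{\left(-3 \right)} \right)} = - 1719 \cdot 3 \left(-3\right) = \left(-1719\right) \left(-9\right) = 15471$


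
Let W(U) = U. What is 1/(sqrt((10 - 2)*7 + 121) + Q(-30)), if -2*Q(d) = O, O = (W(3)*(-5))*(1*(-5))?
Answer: -50/1639 - 4*sqrt(177)/4917 ≈ -0.041329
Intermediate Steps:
O = 75 (O = (3*(-5))*(1*(-5)) = -15*(-5) = 75)
Q(d) = -75/2 (Q(d) = -1/2*75 = -75/2)
1/(sqrt((10 - 2)*7 + 121) + Q(-30)) = 1/(sqrt((10 - 2)*7 + 121) - 75/2) = 1/(sqrt(8*7 + 121) - 75/2) = 1/(sqrt(56 + 121) - 75/2) = 1/(sqrt(177) - 75/2) = 1/(-75/2 + sqrt(177))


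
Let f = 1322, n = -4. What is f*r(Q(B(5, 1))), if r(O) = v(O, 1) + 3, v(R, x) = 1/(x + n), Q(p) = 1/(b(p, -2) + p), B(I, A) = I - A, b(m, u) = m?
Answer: 10576/3 ≈ 3525.3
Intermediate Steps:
Q(p) = 1/(2*p) (Q(p) = 1/(p + p) = 1/(2*p))
v(R, x) = 1/(-4 + x) (v(R, x) = 1/(x - 4) = 1/(-4 + x))
r(O) = 8/3 (r(O) = 1/(-4 + 1) + 3 = 1/(-3) + 3 = -⅓ + 3 = 8/3)
f*r(Q(B(5, 1))) = 1322*(8/3) = 10576/3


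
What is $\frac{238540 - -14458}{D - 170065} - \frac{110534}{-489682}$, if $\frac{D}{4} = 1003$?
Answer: $- \frac{52767032167}{40656582573} \approx -1.2979$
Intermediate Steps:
$D = 4012$ ($D = 4 \cdot 1003 = 4012$)
$\frac{238540 - -14458}{D - 170065} - \frac{110534}{-489682} = \frac{238540 - -14458}{4012 - 170065} - \frac{110534}{-489682} = \frac{238540 + \left(14484 - 26\right)}{4012 - 170065} - - \frac{55267}{244841} = \frac{238540 + 14458}{-166053} + \frac{55267}{244841} = 252998 \left(- \frac{1}{166053}\right) + \frac{55267}{244841} = - \frac{252998}{166053} + \frac{55267}{244841} = - \frac{52767032167}{40656582573}$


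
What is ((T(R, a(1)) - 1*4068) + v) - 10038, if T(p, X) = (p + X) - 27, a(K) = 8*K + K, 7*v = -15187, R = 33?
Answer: -113824/7 ≈ -16261.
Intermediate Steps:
v = -15187/7 (v = (⅐)*(-15187) = -15187/7 ≈ -2169.6)
a(K) = 9*K
T(p, X) = -27 + X + p (T(p, X) = (X + p) - 27 = -27 + X + p)
((T(R, a(1)) - 1*4068) + v) - 10038 = (((-27 + 9*1 + 33) - 1*4068) - 15187/7) - 10038 = (((-27 + 9 + 33) - 4068) - 15187/7) - 10038 = ((15 - 4068) - 15187/7) - 10038 = (-4053 - 15187/7) - 10038 = -43558/7 - 10038 = -113824/7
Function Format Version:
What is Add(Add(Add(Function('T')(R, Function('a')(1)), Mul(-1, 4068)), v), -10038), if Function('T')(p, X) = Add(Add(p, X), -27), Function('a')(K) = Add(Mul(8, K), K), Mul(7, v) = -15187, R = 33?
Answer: Rational(-113824, 7) ≈ -16261.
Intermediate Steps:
v = Rational(-15187, 7) (v = Mul(Rational(1, 7), -15187) = Rational(-15187, 7) ≈ -2169.6)
Function('a')(K) = Mul(9, K)
Function('T')(p, X) = Add(-27, X, p) (Function('T')(p, X) = Add(Add(X, p), -27) = Add(-27, X, p))
Add(Add(Add(Function('T')(R, Function('a')(1)), Mul(-1, 4068)), v), -10038) = Add(Add(Add(Add(-27, Mul(9, 1), 33), Mul(-1, 4068)), Rational(-15187, 7)), -10038) = Add(Add(Add(Add(-27, 9, 33), -4068), Rational(-15187, 7)), -10038) = Add(Add(Add(15, -4068), Rational(-15187, 7)), -10038) = Add(Add(-4053, Rational(-15187, 7)), -10038) = Add(Rational(-43558, 7), -10038) = Rational(-113824, 7)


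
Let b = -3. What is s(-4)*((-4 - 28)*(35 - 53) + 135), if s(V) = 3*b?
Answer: -6399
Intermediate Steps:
s(V) = -9 (s(V) = 3*(-3) = -9)
s(-4)*((-4 - 28)*(35 - 53) + 135) = -9*((-4 - 28)*(35 - 53) + 135) = -9*(-32*(-18) + 135) = -9*(576 + 135) = -9*711 = -6399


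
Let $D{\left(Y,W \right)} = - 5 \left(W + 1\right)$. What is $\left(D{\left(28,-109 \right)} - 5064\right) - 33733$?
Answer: $-38257$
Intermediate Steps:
$D{\left(Y,W \right)} = -5 - 5 W$ ($D{\left(Y,W \right)} = - 5 \left(1 + W\right) = -5 - 5 W$)
$\left(D{\left(28,-109 \right)} - 5064\right) - 33733 = \left(\left(-5 - -545\right) - 5064\right) - 33733 = \left(\left(-5 + 545\right) - 5064\right) - 33733 = \left(540 - 5064\right) - 33733 = -4524 - 33733 = -38257$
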